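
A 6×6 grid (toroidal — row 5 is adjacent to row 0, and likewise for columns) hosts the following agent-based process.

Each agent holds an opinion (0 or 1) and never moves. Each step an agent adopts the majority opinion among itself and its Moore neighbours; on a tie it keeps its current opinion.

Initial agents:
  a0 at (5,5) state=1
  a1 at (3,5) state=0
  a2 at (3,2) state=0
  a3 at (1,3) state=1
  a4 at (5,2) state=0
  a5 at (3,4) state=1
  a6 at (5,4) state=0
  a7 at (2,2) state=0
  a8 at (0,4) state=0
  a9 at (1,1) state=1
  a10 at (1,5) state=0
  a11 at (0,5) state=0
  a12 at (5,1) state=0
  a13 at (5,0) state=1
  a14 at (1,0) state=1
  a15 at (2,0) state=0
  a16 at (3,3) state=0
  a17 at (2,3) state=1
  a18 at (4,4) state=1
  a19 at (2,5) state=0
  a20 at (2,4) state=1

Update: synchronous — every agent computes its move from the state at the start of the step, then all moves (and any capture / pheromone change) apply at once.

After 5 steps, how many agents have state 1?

t=1: a0@(5,5):1 a1@(3,5):0 a2@(3,2):0 a3@(1,3):1 a4@(5,2):0 a5@(3,4):1 a6@(5,4):0 a7@(2,2):0 a8@(0,4):0 a9@(1,1):1 a10@(1,5):0 a11@(0,5):0 a12@(5,1):0 a13@(5,0):1 a14@(1,0):0 a15@(2,0):0 a16@(3,3):1 a17@(2,3):1 a18@(4,4):1 a19@(2,5):0 a20@(2,4):1
t=2: a0@(5,5):1 a1@(3,5):0 a2@(3,2):0 a3@(1,3):1 a4@(5,2):0 a5@(3,4):1 a6@(5,4):0 a7@(2,2):1 a8@(0,4):0 a9@(1,1):0 a10@(1,5):0 a11@(0,5):0 a12@(5,1):0 a13@(5,0):1 a14@(1,0):0 a15@(2,0):0 a16@(3,3):1 a17@(2,3):1 a18@(4,4):1 a19@(2,5):0 a20@(2,4):1
t=3: a0@(5,5):1 a1@(3,5):0 a2@(3,2):1 a3@(1,3):1 a4@(5,2):0 a5@(3,4):1 a6@(5,4):0 a7@(2,2):1 a8@(0,4):0 a9@(1,1):0 a10@(1,5):0 a11@(0,5):0 a12@(5,1):0 a13@(5,0):1 a14@(1,0):0 a15@(2,0):0 a16@(3,3):1 a17@(2,3):1 a18@(4,4):1 a19@(2,5):0 a20@(2,4):1
t=4: (unchanged — steady state)

10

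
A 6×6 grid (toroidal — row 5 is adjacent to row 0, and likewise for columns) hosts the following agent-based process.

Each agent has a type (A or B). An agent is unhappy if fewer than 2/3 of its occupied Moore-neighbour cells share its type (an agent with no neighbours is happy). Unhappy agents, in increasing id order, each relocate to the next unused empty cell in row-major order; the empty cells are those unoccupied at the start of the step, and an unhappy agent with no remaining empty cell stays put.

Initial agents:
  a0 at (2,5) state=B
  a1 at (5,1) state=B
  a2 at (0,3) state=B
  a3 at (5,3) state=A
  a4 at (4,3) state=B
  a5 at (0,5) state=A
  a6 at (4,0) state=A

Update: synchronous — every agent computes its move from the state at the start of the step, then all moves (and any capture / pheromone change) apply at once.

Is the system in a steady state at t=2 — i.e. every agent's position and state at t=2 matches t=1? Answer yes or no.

no

t=1: a0@(2,5):B a1@(0,0):B a2@(0,1):B a3@(0,2):A a4@(0,4):B a5@(0,5):A a6@(1,0):A
t=2: a0@(0,3):B a1@(1,1):B a2@(1,2):B a3@(1,3):A a4@(1,4):B a5@(1,5):A a6@(2,0):A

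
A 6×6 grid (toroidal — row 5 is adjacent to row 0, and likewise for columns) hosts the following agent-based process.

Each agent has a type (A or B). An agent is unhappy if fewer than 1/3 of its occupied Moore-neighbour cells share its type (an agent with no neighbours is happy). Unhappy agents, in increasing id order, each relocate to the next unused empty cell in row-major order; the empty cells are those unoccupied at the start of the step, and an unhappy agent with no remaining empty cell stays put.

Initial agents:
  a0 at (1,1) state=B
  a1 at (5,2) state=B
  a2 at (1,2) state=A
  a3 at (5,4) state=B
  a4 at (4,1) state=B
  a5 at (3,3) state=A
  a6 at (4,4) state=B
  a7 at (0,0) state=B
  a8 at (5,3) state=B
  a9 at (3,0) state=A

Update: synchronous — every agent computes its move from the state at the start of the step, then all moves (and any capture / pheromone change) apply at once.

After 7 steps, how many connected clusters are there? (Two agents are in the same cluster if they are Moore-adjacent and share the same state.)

4

t=1: a0@(1,1):B a1@(5,2):B a2@(0,1):A a3@(5,4):B a4@(4,1):B a5@(0,2):A a6@(4,4):B a7@(0,0):B a8@(5,3):B a9@(0,3):A
t=2: a0@(1,1):B a1@(5,2):B a2@(0,4):A a3@(5,4):B a4@(4,1):B a5@(0,2):A a6@(4,4):B a7@(0,0):B a8@(5,3):B a9@(0,5):A
t=3: a0@(1,1):B a1@(5,2):B a2@(0,4):A a3@(5,4):B a4@(4,1):B a5@(0,1):A a6@(4,4):B a7@(0,0):B a8@(5,3):B a9@(0,5):A
t=4: a0@(1,1):B a1@(5,2):B a2@(0,4):A a3@(5,4):B a4@(4,1):B a5@(0,2):A a6@(4,4):B a7@(0,0):B a8@(5,3):B a9@(0,5):A
t=5: a0@(1,1):B a1@(5,2):B a2@(0,4):A a3@(5,4):B a4@(4,1):B a5@(0,1):A a6@(4,4):B a7@(0,0):B a8@(5,3):B a9@(0,5):A
t=6: a0@(1,1):B a1@(5,2):B a2@(0,4):A a3@(5,4):B a4@(4,1):B a5@(0,2):A a6@(4,4):B a7@(0,0):B a8@(5,3):B a9@(0,5):A
t=7: a0@(1,1):B a1@(5,2):B a2@(0,4):A a3@(5,4):B a4@(4,1):B a5@(0,1):A a6@(4,4):B a7@(0,0):B a8@(5,3):B a9@(0,5):A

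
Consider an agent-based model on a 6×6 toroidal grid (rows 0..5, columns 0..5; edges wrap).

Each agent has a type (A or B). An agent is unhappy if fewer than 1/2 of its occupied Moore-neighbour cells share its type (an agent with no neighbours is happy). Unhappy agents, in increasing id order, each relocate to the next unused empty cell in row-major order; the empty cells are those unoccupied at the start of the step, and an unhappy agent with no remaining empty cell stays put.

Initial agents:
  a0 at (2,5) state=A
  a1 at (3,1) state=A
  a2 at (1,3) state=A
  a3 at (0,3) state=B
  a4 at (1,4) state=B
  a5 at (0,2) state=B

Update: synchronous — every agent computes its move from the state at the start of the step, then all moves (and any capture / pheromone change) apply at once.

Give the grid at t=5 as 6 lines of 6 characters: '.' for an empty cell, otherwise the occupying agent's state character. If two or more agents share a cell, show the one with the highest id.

t=1: a0@(0,0):A a1@(3,1):A a2@(0,1):A a3@(0,3):B a4@(0,4):B a5@(0,2):B
t=2: (unchanged — steady state)

AABBB.
......
......
.A....
......
......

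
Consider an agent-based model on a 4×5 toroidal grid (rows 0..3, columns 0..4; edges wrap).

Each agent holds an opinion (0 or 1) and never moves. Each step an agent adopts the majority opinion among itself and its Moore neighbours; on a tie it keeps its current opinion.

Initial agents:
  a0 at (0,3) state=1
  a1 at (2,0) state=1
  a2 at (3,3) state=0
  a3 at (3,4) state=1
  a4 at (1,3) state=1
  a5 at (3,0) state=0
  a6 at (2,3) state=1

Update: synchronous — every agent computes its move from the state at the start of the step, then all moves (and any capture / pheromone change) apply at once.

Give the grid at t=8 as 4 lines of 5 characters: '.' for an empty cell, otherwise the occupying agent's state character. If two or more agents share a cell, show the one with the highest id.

...1.
...1.
1..1.
1..11

t=1: a0@(0,3):1 a1@(2,0):1 a2@(3,3):1 a3@(3,4):1 a4@(1,3):1 a5@(3,0):1 a6@(2,3):1
t=2: (unchanged — steady state)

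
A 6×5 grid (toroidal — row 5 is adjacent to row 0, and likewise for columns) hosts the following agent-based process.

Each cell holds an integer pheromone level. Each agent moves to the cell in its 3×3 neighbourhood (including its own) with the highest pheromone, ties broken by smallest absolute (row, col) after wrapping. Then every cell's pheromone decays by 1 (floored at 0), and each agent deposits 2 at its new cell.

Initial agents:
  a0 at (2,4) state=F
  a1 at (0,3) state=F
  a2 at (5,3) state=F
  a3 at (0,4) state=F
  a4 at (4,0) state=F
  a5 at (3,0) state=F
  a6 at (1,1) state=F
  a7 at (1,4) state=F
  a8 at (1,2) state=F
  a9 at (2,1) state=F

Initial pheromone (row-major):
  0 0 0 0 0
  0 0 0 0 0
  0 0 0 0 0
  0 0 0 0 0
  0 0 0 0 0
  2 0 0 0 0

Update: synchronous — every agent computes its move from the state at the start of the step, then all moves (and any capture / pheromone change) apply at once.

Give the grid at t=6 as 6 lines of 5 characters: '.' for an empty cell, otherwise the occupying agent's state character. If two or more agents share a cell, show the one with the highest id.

t=1: a0@(1,0) a1@(0,2) a2@(0,2) a3@(5,0) a4@(5,0) a5@(2,0) a6@(0,0) a7@(0,0) a8@(0,1) a9@(1,0) | pheromone: 4 2 4 0 0 / 4 0 0 0 0 / 2 0 0 0 0 / 0 0 0 0 0 / 0 0 0 0 0 / 5 0 0 0 0
t=2: a0@(0,0) a1@(0,2) a2@(0,2) a3@(5,0) a4@(5,0) a5@(1,0) a6@(5,0) a7@(5,0) a8@(5,0) a9@(0,0) | pheromone: 7 1 7 0 0 / 5 0 0 0 0 / 1 0 0 0 0 / 0 0 0 0 0 / 0 0 0 0 0 / 14 0 0 0 0
t=3: a0@(5,0) a1@(0,2) a2@(0,2) a3@(5,0) a4@(5,0) a5@(0,0) a6@(5,0) a7@(5,0) a8@(5,0) a9@(5,0) | pheromone: 8 0 10 0 0 / 4 0 0 0 0 / 0 0 0 0 0 / 0 0 0 0 0 / 0 0 0 0 0 / 27 0 0 0 0
t=4: a0@(5,0) a1@(0,2) a2@(0,2) a3@(5,0) a4@(5,0) a5@(5,0) a6@(5,0) a7@(5,0) a8@(5,0) a9@(5,0) | pheromone: 7 0 13 0 0 / 3 0 0 0 0 / 0 0 0 0 0 / 0 0 0 0 0 / 0 0 0 0 0 / 42 0 0 0 0
t=5: a0@(5,0) a1@(0,2) a2@(0,2) a3@(5,0) a4@(5,0) a5@(5,0) a6@(5,0) a7@(5,0) a8@(5,0) a9@(5,0) | pheromone: 6 0 16 0 0 / 2 0 0 0 0 / 0 0 0 0 0 / 0 0 0 0 0 / 0 0 0 0 0 / 57 0 0 0 0
t=6: a0@(5,0) a1@(0,2) a2@(0,2) a3@(5,0) a4@(5,0) a5@(5,0) a6@(5,0) a7@(5,0) a8@(5,0) a9@(5,0) | pheromone: 5 0 19 0 0 / 1 0 0 0 0 / 0 0 0 0 0 / 0 0 0 0 0 / 0 0 0 0 0 / 72 0 0 0 0

..F..
.....
.....
.....
.....
F....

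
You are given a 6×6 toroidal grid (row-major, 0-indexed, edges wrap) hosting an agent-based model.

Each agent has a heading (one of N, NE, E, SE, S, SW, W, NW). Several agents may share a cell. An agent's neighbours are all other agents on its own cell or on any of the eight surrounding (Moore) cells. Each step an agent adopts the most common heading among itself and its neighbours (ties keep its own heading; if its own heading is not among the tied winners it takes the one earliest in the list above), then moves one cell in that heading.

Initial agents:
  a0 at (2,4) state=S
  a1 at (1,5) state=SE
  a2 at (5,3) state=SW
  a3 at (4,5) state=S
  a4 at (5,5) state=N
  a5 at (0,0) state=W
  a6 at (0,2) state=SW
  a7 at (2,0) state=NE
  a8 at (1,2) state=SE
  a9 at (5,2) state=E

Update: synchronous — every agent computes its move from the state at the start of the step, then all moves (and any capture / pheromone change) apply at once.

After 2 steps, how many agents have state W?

1

t=1: a0@(3,4):S a1@(2,0):SE a2@(0,2):SW a3@(5,5):S a4@(4,5):N a5@(0,5):W a6@(1,1):SW a7@(1,1):NE a8@(2,3):SE a9@(0,1):SW
t=2: a0@(4,4):S a1@(3,1):SE a2@(1,1):SW a3@(0,5):S a4@(5,5):S a5@(0,4):W a6@(2,0):SW a7@(2,0):SW a8@(3,4):SE a9@(1,0):SW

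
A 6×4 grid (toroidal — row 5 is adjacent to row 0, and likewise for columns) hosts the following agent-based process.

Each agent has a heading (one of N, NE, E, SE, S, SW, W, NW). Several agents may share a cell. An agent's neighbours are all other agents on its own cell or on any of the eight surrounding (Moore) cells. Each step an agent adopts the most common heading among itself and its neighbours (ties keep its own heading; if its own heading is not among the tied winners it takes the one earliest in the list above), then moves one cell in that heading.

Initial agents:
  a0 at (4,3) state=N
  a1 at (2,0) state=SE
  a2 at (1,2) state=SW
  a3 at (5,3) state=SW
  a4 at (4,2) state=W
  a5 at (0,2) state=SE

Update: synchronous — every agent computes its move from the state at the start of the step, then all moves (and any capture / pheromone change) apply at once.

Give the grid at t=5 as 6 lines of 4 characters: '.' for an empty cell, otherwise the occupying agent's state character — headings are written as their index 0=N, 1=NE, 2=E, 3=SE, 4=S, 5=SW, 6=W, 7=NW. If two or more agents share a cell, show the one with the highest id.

t=1: a0@(3,3):N a1@(3,1):SE a2@(2,1):SW a3@(0,2):SW a4@(4,1):W a5@(1,1):SW
t=2: a0@(2,3):N a1@(4,2):SE a2@(3,0):SW a3@(1,1):SW a4@(4,0):W a5@(2,0):SW
t=3: a0@(3,2):SW a1@(5,3):SE a2@(4,3):SW a3@(2,0):SW a4@(4,3):W a5@(3,3):SW
t=4: a0@(4,1):SW a1@(0,0):SE a2@(5,2):SW a3@(3,3):SW a4@(5,2):SW a5@(4,2):SW
t=5: a0@(5,0):SW a1@(1,1):SE a2@(0,1):SW a3@(4,2):SW a4@(0,1):SW a5@(5,1):SW

.5..
.3..
....
....
..5.
55..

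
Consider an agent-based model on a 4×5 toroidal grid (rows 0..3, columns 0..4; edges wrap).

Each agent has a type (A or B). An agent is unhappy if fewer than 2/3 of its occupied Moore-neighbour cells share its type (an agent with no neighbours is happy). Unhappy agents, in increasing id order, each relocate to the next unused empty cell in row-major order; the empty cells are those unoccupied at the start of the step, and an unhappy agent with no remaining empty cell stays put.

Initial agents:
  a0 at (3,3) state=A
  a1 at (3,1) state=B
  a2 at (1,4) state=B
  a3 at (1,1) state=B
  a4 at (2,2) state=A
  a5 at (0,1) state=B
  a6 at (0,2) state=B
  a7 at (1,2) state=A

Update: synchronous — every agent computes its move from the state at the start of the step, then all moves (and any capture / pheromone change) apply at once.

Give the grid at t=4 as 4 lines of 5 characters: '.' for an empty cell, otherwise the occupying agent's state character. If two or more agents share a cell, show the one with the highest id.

..AB.
..BB.
BABA.
.....

t=1: a0@(0,0):A a1@(3,1):B a2@(1,4):B a3@(0,3):B a4@(0,4):A a5@(0,1):B a6@(1,0):B a7@(1,3):A
t=2: a0@(0,2):A a1@(1,1):B a2@(1,2):B a3@(2,0):B a4@(2,1):A a5@(0,1):B a6@(2,2):B a7@(2,3):A
t=3: a0@(0,0):A a1@(1,1):B a2@(0,3):B a3@(0,4):B a4@(1,0):A a5@(0,1):B a6@(1,3):B a7@(1,4):A
t=4: a0@(0,2):A a1@(1,2):B a2@(0,3):B a3@(2,0):B a4@(2,1):A a5@(2,2):B a6@(1,3):B a7@(2,3):A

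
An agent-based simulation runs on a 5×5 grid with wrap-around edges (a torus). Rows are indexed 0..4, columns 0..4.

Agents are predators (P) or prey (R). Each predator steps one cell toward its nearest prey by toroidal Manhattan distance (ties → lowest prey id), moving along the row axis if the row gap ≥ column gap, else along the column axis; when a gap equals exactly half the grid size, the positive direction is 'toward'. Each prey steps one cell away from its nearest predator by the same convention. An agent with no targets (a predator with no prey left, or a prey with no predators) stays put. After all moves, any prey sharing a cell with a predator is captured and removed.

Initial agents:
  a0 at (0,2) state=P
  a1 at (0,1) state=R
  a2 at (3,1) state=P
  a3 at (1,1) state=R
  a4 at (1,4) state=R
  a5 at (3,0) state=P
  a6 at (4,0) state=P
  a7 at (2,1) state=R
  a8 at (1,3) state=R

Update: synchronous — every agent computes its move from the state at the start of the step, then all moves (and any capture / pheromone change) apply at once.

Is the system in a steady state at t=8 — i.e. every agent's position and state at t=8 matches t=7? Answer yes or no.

t=1: a0@(0,1):P a2@(2,1):P a4@(1,0):R a5@(2,0):P a6@(0,0):P a7@(1,1):R a8@(2,3):R
t=2: a0@(1,1):P a2@(1,1):P a4@(0,0):R a5@(1,0):P a6@(1,0):P a7@(2,1):R a8@(2,4):R
t=3: a0@(2,1):P a2@(2,1):P a4@(4,0):R a5@(0,0):P a6@(0,0):P a7@(3,1):R a8@(3,4):R
t=4: a0@(3,1):P a2@(3,1):P a4@(3,0):R a5@(4,0):P a6@(4,0):P a7@(4,1):R a8@(3,3):R
t=5: a0@(3,0):P a2@(3,0):P a4@(3,4):R a5@(3,0):P a6@(3,0):P a7@(0,1):R a8@(3,4):R
t=6: a0@(3,4):P a2@(3,4):P a4@(3,3):R a5@(3,4):P a6@(3,4):P a7@(1,1):R a8@(3,3):R
t=7: a0@(3,3):P a2@(3,3):P a4@(3,2):R a5@(3,3):P a6@(3,3):P a7@(0,1):R a8@(3,2):R
t=8: a0@(3,2):P a2@(3,2):P a4@(3,1):R a5@(3,2):P a6@(3,2):P a7@(1,1):R a8@(3,1):R

no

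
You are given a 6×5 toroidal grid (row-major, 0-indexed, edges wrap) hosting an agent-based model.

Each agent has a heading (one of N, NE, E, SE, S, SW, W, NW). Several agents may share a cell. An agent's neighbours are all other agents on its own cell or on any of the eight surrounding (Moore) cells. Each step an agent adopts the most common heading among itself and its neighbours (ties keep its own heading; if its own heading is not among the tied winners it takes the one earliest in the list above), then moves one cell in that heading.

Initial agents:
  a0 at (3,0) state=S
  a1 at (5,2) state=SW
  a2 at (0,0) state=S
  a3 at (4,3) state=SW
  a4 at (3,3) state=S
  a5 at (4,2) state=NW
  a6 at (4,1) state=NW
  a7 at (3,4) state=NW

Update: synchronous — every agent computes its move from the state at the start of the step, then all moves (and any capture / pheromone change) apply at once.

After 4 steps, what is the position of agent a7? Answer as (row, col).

t=1: a0@(2,4):NW a1@(0,1):SW a2@(1,0):S a3@(5,2):SW a4@(2,2):NW a5@(3,1):NW a6@(3,0):NW a7@(4,4):S
t=2: a0@(1,3):NW a1@(1,0):SW a2@(2,0):S a3@(0,1):SW a4@(1,1):NW a5@(2,0):NW a6@(2,4):NW a7@(5,4):S
t=3: a0@(0,2):NW a1@(0,4):NW a2@(1,4):NW a3@(1,0):SW a4@(0,0):NW a5@(1,4):NW a6@(1,3):NW a7@(0,4):S
t=4: a0@(5,1):NW a1@(5,3):NW a2@(0,3):NW a3@(0,4):NW a4@(5,4):NW a5@(0,3):NW a6@(0,2):NW a7@(5,3):NW

(5, 3)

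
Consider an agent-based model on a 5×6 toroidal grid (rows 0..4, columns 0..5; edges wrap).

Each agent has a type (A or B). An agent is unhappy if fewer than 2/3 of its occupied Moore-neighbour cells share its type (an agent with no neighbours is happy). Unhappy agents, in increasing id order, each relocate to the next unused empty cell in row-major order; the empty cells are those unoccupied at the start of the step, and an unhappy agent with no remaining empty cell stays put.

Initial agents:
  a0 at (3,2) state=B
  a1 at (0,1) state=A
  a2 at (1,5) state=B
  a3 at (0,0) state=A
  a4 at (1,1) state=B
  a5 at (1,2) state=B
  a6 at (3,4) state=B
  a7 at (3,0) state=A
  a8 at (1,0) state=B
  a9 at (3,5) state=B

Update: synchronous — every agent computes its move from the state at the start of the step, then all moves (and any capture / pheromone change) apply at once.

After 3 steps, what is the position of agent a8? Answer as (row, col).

t=1: a0@(3,2):B a1@(0,2):A a2@(0,3):B a3@(0,4):A a4@(0,5):B a5@(1,3):B a6@(3,4):B a7@(1,4):A a8@(2,0):B a9@(2,1):B
t=2: a0@(3,2):B a1@(0,0):A a2@(0,1):B a3@(1,0):A a4@(1,1):B a5@(1,2):B a6@(3,4):B a7@(1,5):A a8@(2,0):B a9@(2,1):B
t=3: a0@(3,2):B a1@(0,2):A a2@(0,3):B a3@(0,4):A a4@(1,1):B a5@(1,2):B a6@(3,4):B a7@(1,5):A a8@(0,5):B a9@(2,1):B

(0, 5)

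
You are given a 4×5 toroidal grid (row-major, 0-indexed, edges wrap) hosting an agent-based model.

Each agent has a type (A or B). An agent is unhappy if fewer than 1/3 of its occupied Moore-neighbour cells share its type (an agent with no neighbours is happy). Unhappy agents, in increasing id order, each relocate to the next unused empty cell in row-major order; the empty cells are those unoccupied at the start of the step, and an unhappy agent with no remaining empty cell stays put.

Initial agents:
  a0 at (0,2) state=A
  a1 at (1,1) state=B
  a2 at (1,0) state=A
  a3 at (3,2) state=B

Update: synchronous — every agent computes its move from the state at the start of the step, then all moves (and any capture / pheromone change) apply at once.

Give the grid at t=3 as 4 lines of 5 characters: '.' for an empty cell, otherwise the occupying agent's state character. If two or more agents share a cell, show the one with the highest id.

t=1: a0@(0,0):A a1@(0,1):B a2@(0,3):A a3@(0,4):B
t=2: a0@(0,2):A a1@(1,0):B a2@(1,1):A a3@(1,2):B
t=3: a0@(0,2):A a1@(0,0):B a2@(1,1):A a3@(0,1):B

BBA..
.A...
.....
.....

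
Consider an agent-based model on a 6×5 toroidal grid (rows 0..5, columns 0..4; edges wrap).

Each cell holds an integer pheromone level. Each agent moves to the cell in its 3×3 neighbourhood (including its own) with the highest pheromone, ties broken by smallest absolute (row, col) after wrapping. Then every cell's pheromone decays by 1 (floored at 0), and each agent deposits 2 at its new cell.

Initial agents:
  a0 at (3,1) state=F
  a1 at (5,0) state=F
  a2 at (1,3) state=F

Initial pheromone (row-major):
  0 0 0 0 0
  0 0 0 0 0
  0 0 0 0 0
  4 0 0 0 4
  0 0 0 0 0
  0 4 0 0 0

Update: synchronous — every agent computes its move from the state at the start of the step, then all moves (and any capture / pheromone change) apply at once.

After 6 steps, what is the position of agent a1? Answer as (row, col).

(5, 1)

t=1: a0@(3,0) a1@(5,1) a2@(0,2) | pheromone: 0 0 2 0 0 / 0 0 0 0 0 / 0 0 0 0 0 / 5 0 0 0 3 / 0 0 0 0 0 / 0 5 0 0 0
t=2: a0@(3,0) a1@(5,1) a2@(5,1) | pheromone: 0 0 1 0 0 / 0 0 0 0 0 / 0 0 0 0 0 / 6 0 0 0 2 / 0 0 0 0 0 / 0 8 0 0 0
t=3: a0@(3,0) a1@(5,1) a2@(5,1) | pheromone: 0 0 0 0 0 / 0 0 0 0 0 / 0 0 0 0 0 / 7 0 0 0 1 / 0 0 0 0 0 / 0 11 0 0 0
t=4: a0@(3,0) a1@(5,1) a2@(5,1) | pheromone: 0 0 0 0 0 / 0 0 0 0 0 / 0 0 0 0 0 / 8 0 0 0 0 / 0 0 0 0 0 / 0 14 0 0 0
t=5: a0@(3,0) a1@(5,1) a2@(5,1) | pheromone: 0 0 0 0 0 / 0 0 0 0 0 / 0 0 0 0 0 / 9 0 0 0 0 / 0 0 0 0 0 / 0 17 0 0 0
t=6: a0@(3,0) a1@(5,1) a2@(5,1) | pheromone: 0 0 0 0 0 / 0 0 0 0 0 / 0 0 0 0 0 / 10 0 0 0 0 / 0 0 0 0 0 / 0 20 0 0 0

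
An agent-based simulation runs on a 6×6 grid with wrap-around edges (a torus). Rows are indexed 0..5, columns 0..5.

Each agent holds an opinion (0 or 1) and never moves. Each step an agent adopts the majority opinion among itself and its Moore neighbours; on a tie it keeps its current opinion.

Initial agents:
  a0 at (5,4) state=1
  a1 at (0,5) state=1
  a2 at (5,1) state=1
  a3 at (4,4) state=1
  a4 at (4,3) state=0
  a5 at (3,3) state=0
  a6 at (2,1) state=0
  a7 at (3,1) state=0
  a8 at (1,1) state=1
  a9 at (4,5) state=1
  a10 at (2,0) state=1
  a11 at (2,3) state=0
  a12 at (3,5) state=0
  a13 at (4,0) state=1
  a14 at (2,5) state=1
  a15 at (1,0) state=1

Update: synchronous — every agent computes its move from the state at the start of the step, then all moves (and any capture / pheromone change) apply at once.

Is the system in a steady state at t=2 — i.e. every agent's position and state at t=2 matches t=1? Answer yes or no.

t=1: a0@(5,4):1 a1@(0,5):1 a2@(5,1):1 a3@(4,4):1 a4@(4,3):0 a5@(3,3):0 a6@(2,1):1 a7@(3,1):0 a8@(1,1):1 a9@(4,5):1 a10@(2,0):1 a11@(2,3):0 a12@(3,5):1 a13@(4,0):1 a14@(2,5):1 a15@(1,0):1
t=2: a0@(5,4):1 a1@(0,5):1 a2@(5,1):1 a3@(4,4):1 a4@(4,3):0 a5@(3,3):0 a6@(2,1):1 a7@(3,1):1 a8@(1,1):1 a9@(4,5):1 a10@(2,0):1 a11@(2,3):0 a12@(3,5):1 a13@(4,0):1 a14@(2,5):1 a15@(1,0):1

no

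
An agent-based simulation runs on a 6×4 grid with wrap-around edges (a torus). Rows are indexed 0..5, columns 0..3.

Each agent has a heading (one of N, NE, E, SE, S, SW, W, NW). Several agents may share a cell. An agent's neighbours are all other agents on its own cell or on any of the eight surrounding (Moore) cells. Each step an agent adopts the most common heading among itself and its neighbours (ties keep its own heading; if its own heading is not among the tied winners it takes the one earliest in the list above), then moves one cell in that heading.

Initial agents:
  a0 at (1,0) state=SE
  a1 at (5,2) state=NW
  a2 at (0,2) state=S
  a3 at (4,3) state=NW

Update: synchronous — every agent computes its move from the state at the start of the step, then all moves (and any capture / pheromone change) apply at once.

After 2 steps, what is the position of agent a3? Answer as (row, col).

(2, 1)

t=1: a0@(2,1):SE a1@(4,1):NW a2@(1,2):S a3@(3,2):NW
t=2: a0@(3,2):SE a1@(3,0):NW a2@(2,2):S a3@(2,1):NW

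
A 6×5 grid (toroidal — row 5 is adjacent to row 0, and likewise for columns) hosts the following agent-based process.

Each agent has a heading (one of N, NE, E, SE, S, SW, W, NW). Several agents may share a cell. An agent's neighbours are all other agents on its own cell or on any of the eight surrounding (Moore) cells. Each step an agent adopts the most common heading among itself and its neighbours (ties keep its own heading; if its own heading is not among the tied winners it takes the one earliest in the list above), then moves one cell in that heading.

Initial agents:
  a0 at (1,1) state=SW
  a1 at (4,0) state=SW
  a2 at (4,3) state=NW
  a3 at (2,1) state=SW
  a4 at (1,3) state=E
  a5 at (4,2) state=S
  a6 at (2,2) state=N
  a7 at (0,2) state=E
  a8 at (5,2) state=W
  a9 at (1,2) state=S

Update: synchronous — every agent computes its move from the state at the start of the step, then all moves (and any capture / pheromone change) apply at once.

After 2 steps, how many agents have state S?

1

t=1: a0@(2,0):SW a1@(5,4):SW a2@(3,2):NW a3@(3,0):SW a4@(1,4):E a5@(5,2):S a6@(3,1):SW a7@(0,3):E a8@(5,1):W a9@(1,3):E
t=2: a0@(3,4):SW a1@(0,3):SW a2@(2,1):NW a3@(4,4):SW a4@(1,0):E a5@(0,2):S a6@(4,0):SW a7@(0,4):E a8@(5,0):W a9@(1,4):E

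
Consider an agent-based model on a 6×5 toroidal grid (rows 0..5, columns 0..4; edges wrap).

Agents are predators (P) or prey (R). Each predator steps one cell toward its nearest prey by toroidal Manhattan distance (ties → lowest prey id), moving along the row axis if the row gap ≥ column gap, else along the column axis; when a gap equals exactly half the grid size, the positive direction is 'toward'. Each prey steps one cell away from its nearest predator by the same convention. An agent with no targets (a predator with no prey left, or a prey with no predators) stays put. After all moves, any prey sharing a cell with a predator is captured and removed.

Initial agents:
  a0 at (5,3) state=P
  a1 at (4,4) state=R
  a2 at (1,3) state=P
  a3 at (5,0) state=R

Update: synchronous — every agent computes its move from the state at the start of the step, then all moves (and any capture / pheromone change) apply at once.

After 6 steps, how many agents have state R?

2

t=1: a0@(4,3):P a1@(3,4):R a2@(2,3):P a3@(5,1):R
t=2: a0@(3,3):P a1@(2,4):R a2@(3,3):P a3@(5,0):R
t=3: a0@(2,3):P a1@(1,4):R a2@(2,3):P a3@(0,0):R
t=4: a0@(1,3):P a1@(0,4):R a2@(1,3):P a3@(5,0):R
t=5: a0@(0,3):P a1@(5,4):R a2@(0,3):P a3@(4,0):R
t=6: a0@(5,3):P a1@(4,4):R a2@(5,3):P a3@(3,0):R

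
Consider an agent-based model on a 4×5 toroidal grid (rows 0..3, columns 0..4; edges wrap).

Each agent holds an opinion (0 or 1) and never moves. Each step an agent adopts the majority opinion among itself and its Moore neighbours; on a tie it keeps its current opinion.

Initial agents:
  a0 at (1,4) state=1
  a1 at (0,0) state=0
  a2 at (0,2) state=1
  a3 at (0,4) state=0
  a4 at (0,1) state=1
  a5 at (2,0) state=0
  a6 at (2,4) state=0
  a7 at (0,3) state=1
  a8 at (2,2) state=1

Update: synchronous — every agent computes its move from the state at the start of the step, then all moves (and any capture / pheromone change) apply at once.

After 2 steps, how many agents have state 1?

t=1: a0@(1,4):0 a1@(0,0):0 a2@(0,2):1 a3@(0,4):0 a4@(0,1):1 a5@(2,0):0 a6@(2,4):0 a7@(0,3):1 a8@(2,2):1
t=2: (unchanged — steady state)

4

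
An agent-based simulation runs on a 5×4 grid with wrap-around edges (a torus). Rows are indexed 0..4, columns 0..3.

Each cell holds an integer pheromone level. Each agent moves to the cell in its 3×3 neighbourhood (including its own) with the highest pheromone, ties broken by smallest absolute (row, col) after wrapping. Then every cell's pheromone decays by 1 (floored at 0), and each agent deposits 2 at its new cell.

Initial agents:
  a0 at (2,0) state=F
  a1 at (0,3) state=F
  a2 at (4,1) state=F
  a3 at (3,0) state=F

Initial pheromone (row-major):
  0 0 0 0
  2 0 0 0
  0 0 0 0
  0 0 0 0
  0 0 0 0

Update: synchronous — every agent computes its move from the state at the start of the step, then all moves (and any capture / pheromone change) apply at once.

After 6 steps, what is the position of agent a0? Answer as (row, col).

t=1: a0@(1,0) a1@(1,0) a2@(0,0) a3@(2,0) | pheromone: 2 0 0 0 / 5 0 0 0 / 2 0 0 0 / 0 0 0 0 / 0 0 0 0
t=2: a0@(1,0) a1@(1,0) a2@(1,0) a3@(1,0) | pheromone: 1 0 0 0 / 12 0 0 0 / 1 0 0 0 / 0 0 0 0 / 0 0 0 0
t=3: a0@(1,0) a1@(1,0) a2@(1,0) a3@(1,0) | pheromone: 0 0 0 0 / 19 0 0 0 / 0 0 0 0 / 0 0 0 0 / 0 0 0 0
t=4: a0@(1,0) a1@(1,0) a2@(1,0) a3@(1,0) | pheromone: 0 0 0 0 / 26 0 0 0 / 0 0 0 0 / 0 0 0 0 / 0 0 0 0
t=5: a0@(1,0) a1@(1,0) a2@(1,0) a3@(1,0) | pheromone: 0 0 0 0 / 33 0 0 0 / 0 0 0 0 / 0 0 0 0 / 0 0 0 0
t=6: a0@(1,0) a1@(1,0) a2@(1,0) a3@(1,0) | pheromone: 0 0 0 0 / 40 0 0 0 / 0 0 0 0 / 0 0 0 0 / 0 0 0 0

(1, 0)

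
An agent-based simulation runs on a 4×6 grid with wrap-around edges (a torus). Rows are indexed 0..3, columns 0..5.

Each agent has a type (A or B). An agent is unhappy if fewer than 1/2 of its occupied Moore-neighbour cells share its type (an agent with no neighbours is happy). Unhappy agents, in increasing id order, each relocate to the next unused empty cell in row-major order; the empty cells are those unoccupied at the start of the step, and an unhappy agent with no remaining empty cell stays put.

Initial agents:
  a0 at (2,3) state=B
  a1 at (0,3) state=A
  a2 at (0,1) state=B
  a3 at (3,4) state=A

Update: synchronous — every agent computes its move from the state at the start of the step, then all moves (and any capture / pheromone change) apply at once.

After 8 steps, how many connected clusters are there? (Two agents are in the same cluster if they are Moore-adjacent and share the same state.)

2

t=1: a0@(0,0):B a1@(0,3):A a2@(0,1):B a3@(3,4):A
t=2: (unchanged — steady state)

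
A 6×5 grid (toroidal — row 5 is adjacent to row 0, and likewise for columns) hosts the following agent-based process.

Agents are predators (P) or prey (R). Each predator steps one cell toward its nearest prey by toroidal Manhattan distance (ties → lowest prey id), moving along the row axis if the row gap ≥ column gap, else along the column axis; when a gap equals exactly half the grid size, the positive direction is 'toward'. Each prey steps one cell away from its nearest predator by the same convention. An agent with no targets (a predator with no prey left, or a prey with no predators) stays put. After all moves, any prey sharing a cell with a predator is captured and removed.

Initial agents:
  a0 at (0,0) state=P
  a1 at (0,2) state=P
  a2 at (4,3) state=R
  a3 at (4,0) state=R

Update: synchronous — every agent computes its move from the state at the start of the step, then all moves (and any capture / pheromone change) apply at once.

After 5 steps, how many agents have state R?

2

t=1: a0@(5,0):P a1@(5,2):P a2@(3,3):R a3@(3,0):R
t=2: a0@(4,0):P a1@(4,2):P a2@(2,3):R a3@(2,0):R
t=3: a0@(3,0):P a1@(3,2):P a2@(1,3):R a3@(1,0):R
t=4: a0@(2,0):P a1@(2,2):P a2@(0,3):R a3@(0,0):R
t=5: a0@(1,0):P a1@(1,2):P a2@(5,3):R a3@(5,0):R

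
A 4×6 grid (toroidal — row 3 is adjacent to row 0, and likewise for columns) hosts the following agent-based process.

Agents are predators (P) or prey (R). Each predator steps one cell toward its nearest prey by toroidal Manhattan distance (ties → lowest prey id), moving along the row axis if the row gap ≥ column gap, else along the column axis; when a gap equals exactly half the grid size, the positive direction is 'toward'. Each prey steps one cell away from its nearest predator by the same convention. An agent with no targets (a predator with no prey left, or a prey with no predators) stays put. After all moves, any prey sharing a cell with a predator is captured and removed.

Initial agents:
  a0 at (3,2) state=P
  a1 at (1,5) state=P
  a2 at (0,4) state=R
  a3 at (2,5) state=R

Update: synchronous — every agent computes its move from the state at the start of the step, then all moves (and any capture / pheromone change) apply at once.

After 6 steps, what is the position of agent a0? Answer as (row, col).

(3, 4)

t=1: a0@(3,3):P a1@(2,5):P a2@(3,4):R a3@(3,5):R
t=2: a0@(3,4):P a1@(3,5):P a3@(0,5):R
t=3: a0@(0,4):P a1@(0,5):P a3@(1,5):R
t=4: a0@(1,4):P a1@(1,5):P a3@(2,5):R
t=5: a0@(2,4):P a1@(2,5):P a3@(3,5):R
t=6: a0@(3,4):P a1@(3,5):P a3@(0,5):R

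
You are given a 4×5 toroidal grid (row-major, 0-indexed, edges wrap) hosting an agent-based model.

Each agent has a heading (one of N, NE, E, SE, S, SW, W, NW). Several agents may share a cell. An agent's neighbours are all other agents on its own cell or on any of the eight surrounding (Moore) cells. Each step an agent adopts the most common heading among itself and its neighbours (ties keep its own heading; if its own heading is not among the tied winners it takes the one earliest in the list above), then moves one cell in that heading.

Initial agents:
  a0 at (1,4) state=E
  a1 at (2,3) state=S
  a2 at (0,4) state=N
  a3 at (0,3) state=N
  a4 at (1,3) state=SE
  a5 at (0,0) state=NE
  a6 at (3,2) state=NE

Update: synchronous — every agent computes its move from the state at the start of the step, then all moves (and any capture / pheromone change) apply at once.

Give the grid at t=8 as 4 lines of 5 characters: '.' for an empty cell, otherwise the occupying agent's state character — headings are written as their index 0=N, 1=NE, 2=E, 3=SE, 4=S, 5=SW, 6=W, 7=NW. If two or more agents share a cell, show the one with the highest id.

t=1: a0@(0,4):N a1@(3,3):S a2@(3,4):N a3@(3,3):N a4@(0,3):N a5@(3,1):NE a6@(2,3):NE
t=2: a0@(3,4):N a1@(2,3):N a2@(2,4):N a3@(2,3):N a4@(3,3):N a5@(2,2):NE a6@(1,3):N
t=3: a0@(2,4):N a1@(1,3):N a2@(1,4):N a3@(1,3):N a4@(2,3):N a5@(1,2):N a6@(0,3):N
t=4: a0@(1,4):N a1@(0,3):N a2@(0,4):N a3@(0,3):N a4@(1,3):N a5@(0,2):N a6@(3,3):N
t=5: a0@(0,4):N a1@(3,3):N a2@(3,4):N a3@(3,3):N a4@(0,3):N a5@(3,2):N a6@(2,3):N
t=6: a0@(3,4):N a1@(2,3):N a2@(2,4):N a3@(2,3):N a4@(3,3):N a5@(2,2):N a6@(1,3):N
t=7: a0@(2,4):N a1@(1,3):N a2@(1,4):N a3@(1,3):N a4@(2,3):N a5@(1,2):N a6@(0,3):N
t=8: a0@(1,4):N a1@(0,3):N a2@(0,4):N a3@(0,3):N a4@(1,3):N a5@(0,2):N a6@(3,3):N

..000
...00
.....
...0.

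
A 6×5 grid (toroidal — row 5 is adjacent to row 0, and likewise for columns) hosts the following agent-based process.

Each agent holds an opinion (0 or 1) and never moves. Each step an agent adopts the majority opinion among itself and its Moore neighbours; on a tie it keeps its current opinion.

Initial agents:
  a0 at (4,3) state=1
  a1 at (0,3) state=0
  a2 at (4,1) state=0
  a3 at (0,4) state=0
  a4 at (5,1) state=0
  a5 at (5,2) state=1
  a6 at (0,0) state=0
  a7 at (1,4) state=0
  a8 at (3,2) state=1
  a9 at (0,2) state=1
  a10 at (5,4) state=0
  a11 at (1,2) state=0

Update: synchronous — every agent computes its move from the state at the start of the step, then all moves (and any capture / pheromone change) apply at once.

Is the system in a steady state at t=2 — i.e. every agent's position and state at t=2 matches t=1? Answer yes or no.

no

t=1: a0@(4,3):1 a1@(0,3):0 a2@(4,1):0 a3@(0,4):0 a4@(5,1):0 a5@(5,2):1 a6@(0,0):0 a7@(1,4):0 a8@(3,2):1 a9@(0,2):0 a10@(5,4):0 a11@(1,2):0
t=2: a0@(4,3):1 a1@(0,3):0 a2@(4,1):0 a3@(0,4):0 a4@(5,1):0 a5@(5,2):0 a6@(0,0):0 a7@(1,4):0 a8@(3,2):1 a9@(0,2):0 a10@(5,4):0 a11@(1,2):0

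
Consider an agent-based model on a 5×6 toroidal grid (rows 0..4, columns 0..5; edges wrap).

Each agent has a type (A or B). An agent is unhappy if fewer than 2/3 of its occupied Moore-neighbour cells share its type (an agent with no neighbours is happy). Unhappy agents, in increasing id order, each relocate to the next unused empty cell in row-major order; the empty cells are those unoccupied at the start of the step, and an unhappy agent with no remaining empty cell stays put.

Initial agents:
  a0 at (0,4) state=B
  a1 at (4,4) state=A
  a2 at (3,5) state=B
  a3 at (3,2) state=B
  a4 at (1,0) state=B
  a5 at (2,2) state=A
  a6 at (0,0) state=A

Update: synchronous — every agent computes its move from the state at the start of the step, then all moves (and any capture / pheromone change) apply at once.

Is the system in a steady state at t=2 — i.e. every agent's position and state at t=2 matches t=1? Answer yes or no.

t=1: a0@(0,1):B a1@(0,2):A a2@(0,3):B a3@(0,5):B a4@(1,1):B a5@(1,2):A a6@(1,3):A
t=2: a0@(0,0):B a1@(0,4):A a2@(1,0):B a3@(0,5):B a4@(1,4):B a5@(1,5):A a6@(1,3):A

no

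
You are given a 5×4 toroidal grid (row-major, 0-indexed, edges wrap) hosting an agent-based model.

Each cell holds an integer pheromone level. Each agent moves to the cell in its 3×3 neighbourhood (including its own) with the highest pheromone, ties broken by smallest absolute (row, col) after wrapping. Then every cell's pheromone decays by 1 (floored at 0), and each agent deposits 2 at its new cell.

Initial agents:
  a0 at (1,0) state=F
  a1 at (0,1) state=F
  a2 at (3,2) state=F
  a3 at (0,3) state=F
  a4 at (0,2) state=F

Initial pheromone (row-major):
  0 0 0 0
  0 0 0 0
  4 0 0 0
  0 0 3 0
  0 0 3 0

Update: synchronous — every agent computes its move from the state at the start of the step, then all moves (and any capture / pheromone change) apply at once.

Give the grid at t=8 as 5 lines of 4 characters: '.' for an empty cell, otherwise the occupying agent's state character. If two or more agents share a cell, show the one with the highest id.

t=1: a0@(2,0) a1@(4,2) a2@(3,2) a3@(4,2) a4@(4,2) | pheromone: 0 0 0 0 / 0 0 0 0 / 5 0 0 0 / 0 0 4 0 / 0 0 8 0
t=2: a0@(2,0) a1@(4,2) a2@(4,2) a3@(4,2) a4@(4,2) | pheromone: 0 0 0 0 / 0 0 0 0 / 6 0 0 0 / 0 0 3 0 / 0 0 15 0
t=3: a0@(2,0) a1@(4,2) a2@(4,2) a3@(4,2) a4@(4,2) | pheromone: 0 0 0 0 / 0 0 0 0 / 7 0 0 0 / 0 0 2 0 / 0 0 22 0
t=4: a0@(2,0) a1@(4,2) a2@(4,2) a3@(4,2) a4@(4,2) | pheromone: 0 0 0 0 / 0 0 0 0 / 8 0 0 0 / 0 0 1 0 / 0 0 29 0
t=5: a0@(2,0) a1@(4,2) a2@(4,2) a3@(4,2) a4@(4,2) | pheromone: 0 0 0 0 / 0 0 0 0 / 9 0 0 0 / 0 0 0 0 / 0 0 36 0
t=6: a0@(2,0) a1@(4,2) a2@(4,2) a3@(4,2) a4@(4,2) | pheromone: 0 0 0 0 / 0 0 0 0 / 10 0 0 0 / 0 0 0 0 / 0 0 43 0
t=7: a0@(2,0) a1@(4,2) a2@(4,2) a3@(4,2) a4@(4,2) | pheromone: 0 0 0 0 / 0 0 0 0 / 11 0 0 0 / 0 0 0 0 / 0 0 50 0
t=8: a0@(2,0) a1@(4,2) a2@(4,2) a3@(4,2) a4@(4,2) | pheromone: 0 0 0 0 / 0 0 0 0 / 12 0 0 0 / 0 0 0 0 / 0 0 57 0

....
....
F...
....
..F.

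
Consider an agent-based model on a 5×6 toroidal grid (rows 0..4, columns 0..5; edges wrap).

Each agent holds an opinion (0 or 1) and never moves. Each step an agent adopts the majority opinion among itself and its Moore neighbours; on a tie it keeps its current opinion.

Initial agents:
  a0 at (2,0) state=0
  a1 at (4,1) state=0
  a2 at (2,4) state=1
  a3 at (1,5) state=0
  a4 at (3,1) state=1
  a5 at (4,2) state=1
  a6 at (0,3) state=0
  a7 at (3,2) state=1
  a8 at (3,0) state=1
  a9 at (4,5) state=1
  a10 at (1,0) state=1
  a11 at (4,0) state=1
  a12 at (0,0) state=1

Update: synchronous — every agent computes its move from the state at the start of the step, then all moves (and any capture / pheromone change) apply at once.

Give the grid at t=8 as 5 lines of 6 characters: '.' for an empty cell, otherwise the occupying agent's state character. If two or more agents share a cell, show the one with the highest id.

t=1: a0@(2,0):1 a1@(4,1):1 a2@(2,4):1 a3@(1,5):1 a4@(3,1):1 a5@(4,2):1 a6@(0,3):0 a7@(3,2):1 a8@(3,0):1 a9@(4,5):1 a10@(1,0):1 a11@(4,0):1 a12@(0,0):1
t=2: (unchanged — steady state)

1..0..
1....1
1...1.
111...
111..1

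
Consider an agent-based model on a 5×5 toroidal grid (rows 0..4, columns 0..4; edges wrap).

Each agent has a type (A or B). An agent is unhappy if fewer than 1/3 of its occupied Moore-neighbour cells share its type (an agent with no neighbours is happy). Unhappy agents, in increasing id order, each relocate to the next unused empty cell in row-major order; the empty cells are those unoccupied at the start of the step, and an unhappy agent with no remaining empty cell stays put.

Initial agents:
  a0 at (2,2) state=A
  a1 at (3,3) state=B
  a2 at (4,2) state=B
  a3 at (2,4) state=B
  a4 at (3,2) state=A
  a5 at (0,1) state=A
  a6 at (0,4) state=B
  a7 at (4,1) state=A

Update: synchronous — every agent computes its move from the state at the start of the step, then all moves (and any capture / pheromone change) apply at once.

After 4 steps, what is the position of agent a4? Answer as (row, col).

t=1: a0@(2,2):A a1@(3,3):B a2@(0,0):B a3@(2,4):B a4@(3,2):A a5@(0,1):A a6@(0,4):B a7@(4,1):A
t=2: (unchanged — steady state)

(3, 2)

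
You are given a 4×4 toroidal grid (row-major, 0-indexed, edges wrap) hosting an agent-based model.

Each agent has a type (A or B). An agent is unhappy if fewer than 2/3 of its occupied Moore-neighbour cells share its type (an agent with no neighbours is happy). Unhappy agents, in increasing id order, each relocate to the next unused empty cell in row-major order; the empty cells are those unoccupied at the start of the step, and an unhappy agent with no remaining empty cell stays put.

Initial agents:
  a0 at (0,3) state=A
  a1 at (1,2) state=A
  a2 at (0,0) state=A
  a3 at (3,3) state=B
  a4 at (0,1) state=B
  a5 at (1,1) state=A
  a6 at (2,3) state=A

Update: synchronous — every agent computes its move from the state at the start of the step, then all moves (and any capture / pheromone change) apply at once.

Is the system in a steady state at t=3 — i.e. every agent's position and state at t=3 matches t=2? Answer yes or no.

no

t=1: a0@(0,3):A a1@(1,2):A a2@(0,2):A a3@(1,0):B a4@(1,3):B a5@(1,1):A a6@(2,0):A
t=2: a0@(0,0):A a1@(1,2):A a2@(0,2):A a3@(0,1):B a4@(2,1):B a5@(1,1):A a6@(2,2):A
t=3: a0@(0,3):A a1@(1,0):A a2@(0,2):A a3@(1,3):B a4@(2,0):B a5@(1,1):A a6@(2,2):A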